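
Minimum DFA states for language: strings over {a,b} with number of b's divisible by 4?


Track (count of b) mod 4: states 0..3, accept at 0
Minimal DFA: 4 states


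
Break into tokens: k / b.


Scan left to right, longest-match per lexeme
Tokens: ID(k), OP(/), ID(b)


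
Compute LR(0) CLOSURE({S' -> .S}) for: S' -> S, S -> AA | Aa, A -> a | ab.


Start: S' -> .S
For each item with dot before a nonterminal B, add B -> .γ for every B-production
Closure: [S' -> .S, S -> .AA, S -> .Aa, A -> .a, A -> .ab]


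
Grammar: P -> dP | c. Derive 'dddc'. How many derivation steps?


Derivation: P => dP => ddP => dddP => dddc
Steps: 4


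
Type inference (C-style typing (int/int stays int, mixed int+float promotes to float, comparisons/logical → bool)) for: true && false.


Operand types: bool && bool
Rule: logical operators take bool operands and yield bool
Result type: bool


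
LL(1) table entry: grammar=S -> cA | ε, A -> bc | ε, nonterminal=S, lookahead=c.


For [S, c]: 'c' ∈ FIRST(cA)
Entry: S -> cA


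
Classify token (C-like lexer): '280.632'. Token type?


Pattern: digits with a decimal point
Type: FLOAT_LITERAL


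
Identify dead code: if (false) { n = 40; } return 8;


condition is constant false, so the whole block is unreachable
Dead: 'if (false) { n = 40; }'


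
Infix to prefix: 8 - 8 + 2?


left-to-right (same/higher precedence on left): tree is (+ (- 8 8) 2)
Prefix: + - 8 8 2


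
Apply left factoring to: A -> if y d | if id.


Common prefix: 'if'
Factored: A -> if A', A' -> y d | id


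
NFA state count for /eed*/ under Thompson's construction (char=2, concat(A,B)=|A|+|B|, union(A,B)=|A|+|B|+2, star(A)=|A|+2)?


Syntax tree has 3 char leaf(s), 0 union(s), 1 star(s)
chars contribute 3×2 = 6; each union adds +2; each star adds +2
Total: 6 + 0 + 2 = 8 states


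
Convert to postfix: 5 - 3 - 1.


Left to right (same or higher precedence on left)
Postfix: 5 3 - 1 -


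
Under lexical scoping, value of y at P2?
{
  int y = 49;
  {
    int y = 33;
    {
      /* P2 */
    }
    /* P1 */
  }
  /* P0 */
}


P2's block does not declare y; resolves to the enclosing declaration at depth 1
y = 33


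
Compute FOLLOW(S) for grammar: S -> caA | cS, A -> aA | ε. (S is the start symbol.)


$ ∈ FOLLOW(S). For each A -> αBβ: add FIRST(β)\{ε} to FOLLOW(B); if β nullable, add FOLLOW(A).
FOLLOW(S) = {$}


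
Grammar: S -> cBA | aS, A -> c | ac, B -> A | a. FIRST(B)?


Per alternative of B: FIRST(A) = {a, c}; FIRST(a) = {a}
FIRST(B) = {a, c}


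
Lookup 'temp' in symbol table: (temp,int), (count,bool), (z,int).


Lookup 'temp' → type int


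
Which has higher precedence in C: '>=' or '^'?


'>=' is relational (level 7); '^' is bitwise XOR (level 4)
Higher level binds tighter
'>=' has higher precedence than '^'


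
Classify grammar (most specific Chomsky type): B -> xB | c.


Right-linear: every RHS is a terminal or a terminal followed by one nonterminal
Classification: Type 3 (Regular)


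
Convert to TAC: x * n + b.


Break into single-operator statements:
t1 = x * n
t2 = t1 + b


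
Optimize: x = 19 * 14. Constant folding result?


19 * 14 = 266 at compile time
Optimized: x = 266


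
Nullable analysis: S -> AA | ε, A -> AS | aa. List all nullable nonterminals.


A nonterminal is nullable iff some alternative derives ε (directly, or every symbol in it is nullable)
Nullable: {S}


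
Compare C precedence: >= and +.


'+' is additive (level 9); '>=' is relational (level 7)
Higher level binds tighter
'+' has higher precedence than '>='


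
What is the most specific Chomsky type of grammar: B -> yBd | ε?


Single nonterminal LHS, but y^n d^n is not regular
Classification: Type 2 (Context-Free)


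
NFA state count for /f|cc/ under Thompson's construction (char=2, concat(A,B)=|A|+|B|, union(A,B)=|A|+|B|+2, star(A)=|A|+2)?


Syntax tree has 3 char leaf(s), 1 union(s), 0 star(s)
chars contribute 3×2 = 6; each union adds +2; each star adds +2
Total: 6 + 2 + 0 = 8 states


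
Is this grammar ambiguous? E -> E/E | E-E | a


'a/a-a' has two parse trees (no precedence encoded between / and -)
Ambiguous


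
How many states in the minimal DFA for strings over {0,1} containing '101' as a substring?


KMP-style automaton: 3 progress states + 1 absorbing accept = 4
Minimal DFA: 4 states


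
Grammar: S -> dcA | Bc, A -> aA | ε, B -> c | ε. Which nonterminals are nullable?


A nonterminal is nullable iff some alternative derives ε (directly, or every symbol in it is nullable)
Nullable: {A, B}


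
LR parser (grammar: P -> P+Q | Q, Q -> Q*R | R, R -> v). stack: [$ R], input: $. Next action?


'R' (not preceded by Q*) is the handle for Q -> R
Action: reduce (Q -> R)


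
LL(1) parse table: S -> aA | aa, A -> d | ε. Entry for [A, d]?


For [A, d]: 'd' ∈ FIRST(d)
Entry: A -> d


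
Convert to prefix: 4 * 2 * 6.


left-to-right (same/higher precedence on left): tree is (* (* 4 2) 6)
Prefix: * * 4 2 6


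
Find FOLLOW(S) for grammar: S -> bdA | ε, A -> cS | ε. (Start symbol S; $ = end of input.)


$ ∈ FOLLOW(S). For each A -> αBβ: add FIRST(β)\{ε} to FOLLOW(B); if β nullable, add FOLLOW(A).
FOLLOW(S) = {$}


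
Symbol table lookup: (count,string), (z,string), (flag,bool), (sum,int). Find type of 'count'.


Lookup 'count' → type string


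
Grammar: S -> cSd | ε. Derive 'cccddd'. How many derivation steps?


Derivation: S => cSd => ccSdd => cccSddd => cccddd
Steps: 4


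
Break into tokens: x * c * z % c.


Scan left to right, longest-match per lexeme
Tokens: ID(x), OP(*), ID(c), OP(*), ID(z), OP(%), ID(c)


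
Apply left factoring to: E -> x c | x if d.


Common prefix: 'x'
Factored: E -> x E', E' -> c | if d


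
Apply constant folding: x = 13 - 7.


13 - 7 = 6 at compile time
Optimized: x = 6


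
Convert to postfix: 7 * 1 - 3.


Left to right (same or higher precedence on left)
Postfix: 7 1 * 3 -


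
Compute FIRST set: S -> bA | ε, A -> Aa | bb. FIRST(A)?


Per alternative of A: FIRST(Aa) = {b}; FIRST(bb) = {b}
FIRST(A) = {b}


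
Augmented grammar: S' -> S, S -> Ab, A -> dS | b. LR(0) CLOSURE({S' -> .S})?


Start: S' -> .S
For each item with dot before a nonterminal B, add B -> .γ for every B-production
Closure: [S' -> .S, S -> .Ab, A -> .dS, A -> .b]


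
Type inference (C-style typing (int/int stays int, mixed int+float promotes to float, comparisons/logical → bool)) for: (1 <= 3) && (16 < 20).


Operand types: bool && bool
Rule: logical operators take bool operands and yield bool
Result type: bool


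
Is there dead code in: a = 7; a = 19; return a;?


first assignment to a is overwritten before any read
Dead: 'a = 7'


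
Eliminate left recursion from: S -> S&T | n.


Left-recursive alternatives: S&T; non-recursive: n
Introduce S': S -> nS', S' -> &TS' | ε


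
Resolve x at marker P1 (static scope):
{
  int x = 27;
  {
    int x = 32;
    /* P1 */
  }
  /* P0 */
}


x declared in the same block as P1
x = 32


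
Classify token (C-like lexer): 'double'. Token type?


Pattern: reserved word
Type: KEYWORD


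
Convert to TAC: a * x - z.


Break into single-operator statements:
t1 = a * x
t2 = t1 - z


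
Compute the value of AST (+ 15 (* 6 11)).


Evaluate inner: (* 6 11) = 66
Evaluate root: (+ 15 66) = 81
Result: 81


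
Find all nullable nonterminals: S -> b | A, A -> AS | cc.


A nonterminal is nullable iff some alternative derives ε (directly, or every symbol in it is nullable)
Nullable: {}


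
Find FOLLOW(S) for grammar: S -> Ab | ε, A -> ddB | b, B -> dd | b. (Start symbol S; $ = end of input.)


$ ∈ FOLLOW(S). For each A -> αBβ: add FIRST(β)\{ε} to FOLLOW(B); if β nullable, add FOLLOW(A).
FOLLOW(S) = {$}


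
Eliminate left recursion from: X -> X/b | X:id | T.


Left-recursive alternatives: X/b, X:id; non-recursive: T
Introduce X': X -> TX', X' -> /bX' | :idX' | ε


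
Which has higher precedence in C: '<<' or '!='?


'<<' is shift (level 8); '!=' is equality (level 6)
Higher level binds tighter
'<<' has higher precedence than '!='


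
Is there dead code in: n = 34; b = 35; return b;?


n is assigned but never read
Dead: 'n = 34'


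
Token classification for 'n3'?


Pattern: letter/underscore followed by alphanumerics, not a keyword
Type: IDENTIFIER


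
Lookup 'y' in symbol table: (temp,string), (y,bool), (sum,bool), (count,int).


Lookup 'y' → type bool


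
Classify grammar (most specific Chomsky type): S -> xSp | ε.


Single nonterminal LHS, but x^n p^n is not regular
Classification: Type 2 (Context-Free)


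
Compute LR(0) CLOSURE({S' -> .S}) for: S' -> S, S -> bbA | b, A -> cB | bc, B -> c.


Start: S' -> .S
For each item with dot before a nonterminal B, add B -> .γ for every B-production
Closure: [S' -> .S, S -> .bbA, S -> .b]


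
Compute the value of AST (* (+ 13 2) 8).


Evaluate inner: (+ 13 2) = 15
Evaluate root: (* 15 8) = 120
Result: 120


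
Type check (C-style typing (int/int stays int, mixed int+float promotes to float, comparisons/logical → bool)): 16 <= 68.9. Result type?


Operand types: int <= float
Rule: comparison yields bool
Result type: bool


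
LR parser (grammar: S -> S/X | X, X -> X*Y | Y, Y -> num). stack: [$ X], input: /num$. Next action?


lookahead ∉ {*} so X won't extend; reduce S -> X
Action: reduce (S -> X)


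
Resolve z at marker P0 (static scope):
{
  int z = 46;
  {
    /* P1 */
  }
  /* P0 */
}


z declared in the same block as P0
z = 46


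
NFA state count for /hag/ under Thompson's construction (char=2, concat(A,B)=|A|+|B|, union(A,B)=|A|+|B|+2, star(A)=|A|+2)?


Syntax tree has 3 char leaf(s), 0 union(s), 0 star(s)
chars contribute 3×2 = 6; each union adds +2; each star adds +2
Total: 6 + 0 + 0 = 6 states


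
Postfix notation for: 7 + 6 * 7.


* has higher precedence, evaluate 6*7 first
Postfix: 7 6 7 * +


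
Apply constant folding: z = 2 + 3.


2 + 3 = 5 at compile time
Optimized: z = 5


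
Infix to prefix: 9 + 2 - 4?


left-to-right (same/higher precedence on left): tree is (- (+ 9 2) 4)
Prefix: - + 9 2 4


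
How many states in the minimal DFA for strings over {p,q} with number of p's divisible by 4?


Track (count of p) mod 4: states 0..3, accept at 0
Minimal DFA: 4 states


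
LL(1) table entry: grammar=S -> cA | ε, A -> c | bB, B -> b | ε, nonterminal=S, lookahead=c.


For [S, c]: 'c' ∈ FIRST(cA)
Entry: S -> cA


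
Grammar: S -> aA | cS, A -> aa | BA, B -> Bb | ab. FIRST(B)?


Per alternative of B: FIRST(Bb) = {a}; FIRST(ab) = {a}
FIRST(B) = {a}


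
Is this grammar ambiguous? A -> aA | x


right-linear, alternatives start with distinct terminals 'a' vs 'x': unique leftmost derivation
Unambiguous


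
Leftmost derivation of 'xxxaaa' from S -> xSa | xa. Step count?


Derivation: S => xSa => xxSaa => xxxaaa
Steps: 3


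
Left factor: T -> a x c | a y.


Common prefix: 'a'
Factored: T -> a T', T' -> x c | y


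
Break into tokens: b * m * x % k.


Scan left to right, longest-match per lexeme
Tokens: ID(b), OP(*), ID(m), OP(*), ID(x), OP(%), ID(k)


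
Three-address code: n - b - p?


Break into single-operator statements:
t1 = n - b
t2 = t1 - p


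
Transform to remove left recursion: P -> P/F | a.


Left-recursive alternatives: P/F; non-recursive: a
Introduce P': P -> aP', P' -> /FP' | ε


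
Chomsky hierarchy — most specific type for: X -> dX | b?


Right-linear: every RHS is a terminal or a terminal followed by one nonterminal
Classification: Type 3 (Regular)


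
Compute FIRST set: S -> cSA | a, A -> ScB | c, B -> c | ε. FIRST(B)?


Per alternative of B: FIRST(c) = {c}; FIRST(ε) = {ε}
FIRST(B) = {c, ε}


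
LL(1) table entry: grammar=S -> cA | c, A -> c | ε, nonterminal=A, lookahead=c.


For [A, c]: 'c' ∈ FIRST(c)
Entry: A -> c


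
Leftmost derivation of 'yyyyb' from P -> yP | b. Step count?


Derivation: P => yP => yyP => yyyP => yyyyP => yyyyb
Steps: 5


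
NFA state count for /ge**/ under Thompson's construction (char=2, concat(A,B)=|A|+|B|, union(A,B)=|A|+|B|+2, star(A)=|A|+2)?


Syntax tree has 2 char leaf(s), 0 union(s), 2 star(s)
chars contribute 2×2 = 4; each union adds +2; each star adds +2
Total: 4 + 0 + 4 = 8 states


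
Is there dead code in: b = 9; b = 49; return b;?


first assignment to b is overwritten before any read
Dead: 'b = 9'


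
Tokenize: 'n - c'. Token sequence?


Scan left to right, longest-match per lexeme
Tokens: ID(n), OP(-), ID(c)


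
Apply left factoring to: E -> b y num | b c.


Common prefix: 'b'
Factored: E -> b E', E' -> y num | c


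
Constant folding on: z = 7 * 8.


7 * 8 = 56 at compile time
Optimized: z = 56


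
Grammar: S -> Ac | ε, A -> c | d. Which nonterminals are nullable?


A nonterminal is nullable iff some alternative derives ε (directly, or every symbol in it is nullable)
Nullable: {S}


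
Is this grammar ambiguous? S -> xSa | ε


balanced x^n…a^n: each string has a unique parse
Unambiguous


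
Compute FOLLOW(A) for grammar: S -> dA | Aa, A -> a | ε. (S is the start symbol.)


$ ∈ FOLLOW(S). For each A -> αBβ: add FIRST(β)\{ε} to FOLLOW(B); if β nullable, add FOLLOW(A).
FOLLOW(A) = {$, a}


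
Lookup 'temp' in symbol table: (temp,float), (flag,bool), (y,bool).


Lookup 'temp' → type float


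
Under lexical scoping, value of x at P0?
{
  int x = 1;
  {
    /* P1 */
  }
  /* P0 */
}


x declared in the same block as P0
x = 1


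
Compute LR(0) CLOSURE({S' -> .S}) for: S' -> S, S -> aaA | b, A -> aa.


Start: S' -> .S
For each item with dot before a nonterminal B, add B -> .γ for every B-production
Closure: [S' -> .S, S -> .aaA, S -> .b]


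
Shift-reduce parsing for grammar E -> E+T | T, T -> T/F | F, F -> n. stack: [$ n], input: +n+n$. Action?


'n' on top is the handle for F -> n
Action: reduce (F -> n)


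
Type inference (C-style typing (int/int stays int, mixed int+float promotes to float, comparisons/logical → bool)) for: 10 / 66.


Operand types: int / int
Rule: mixed int/float promotes to float; int/int stays int
Result type: int


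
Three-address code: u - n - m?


Break into single-operator statements:
t1 = u - n
t2 = t1 - m


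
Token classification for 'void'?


Pattern: reserved word
Type: KEYWORD


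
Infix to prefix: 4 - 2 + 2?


left-to-right (same/higher precedence on left): tree is (+ (- 4 2) 2)
Prefix: + - 4 2 2


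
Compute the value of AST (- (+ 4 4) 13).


Evaluate inner: (+ 4 4) = 8
Evaluate root: (- 8 13) = -5
Result: -5


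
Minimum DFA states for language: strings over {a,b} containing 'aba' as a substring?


KMP-style automaton: 3 progress states + 1 absorbing accept = 4
Minimal DFA: 4 states


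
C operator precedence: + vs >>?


'+' is additive (level 9); '>>' is shift (level 8)
Higher level binds tighter
'+' has higher precedence than '>>'


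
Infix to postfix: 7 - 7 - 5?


Left to right (same or higher precedence on left)
Postfix: 7 7 - 5 -


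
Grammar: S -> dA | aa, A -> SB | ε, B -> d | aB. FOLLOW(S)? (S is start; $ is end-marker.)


$ ∈ FOLLOW(S). For each A -> αBβ: add FIRST(β)\{ε} to FOLLOW(B); if β nullable, add FOLLOW(A).
FOLLOW(S) = {$, a, d}


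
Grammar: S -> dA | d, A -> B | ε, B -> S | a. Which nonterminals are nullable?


A nonterminal is nullable iff some alternative derives ε (directly, or every symbol in it is nullable)
Nullable: {A}


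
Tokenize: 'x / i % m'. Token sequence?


Scan left to right, longest-match per lexeme
Tokens: ID(x), OP(/), ID(i), OP(%), ID(m)


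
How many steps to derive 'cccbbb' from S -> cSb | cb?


Derivation: S => cSb => ccSbb => cccbbb
Steps: 3


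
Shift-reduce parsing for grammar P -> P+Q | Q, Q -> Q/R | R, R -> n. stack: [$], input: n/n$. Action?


no handle on stack; shift 'n'
Action: shift


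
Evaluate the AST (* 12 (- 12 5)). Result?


Evaluate inner: (- 12 5) = 7
Evaluate root: (* 12 7) = 84
Result: 84


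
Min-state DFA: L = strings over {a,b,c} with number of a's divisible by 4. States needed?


Track (count of a) mod 4: states 0..3, accept at 0
Minimal DFA: 4 states


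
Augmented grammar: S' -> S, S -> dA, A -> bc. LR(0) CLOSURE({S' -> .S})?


Start: S' -> .S
For each item with dot before a nonterminal B, add B -> .γ for every B-production
Closure: [S' -> .S, S -> .dA]


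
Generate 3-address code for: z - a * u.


Break into single-operator statements:
t1 = a * u
t2 = z - t1


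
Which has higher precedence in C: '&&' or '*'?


'*' is multiplicative (level 10); '&&' is logical AND (level 2)
Higher level binds tighter
'*' has higher precedence than '&&'


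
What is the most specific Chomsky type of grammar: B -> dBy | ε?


Single nonterminal LHS, but d^n y^n is not regular
Classification: Type 2 (Context-Free)


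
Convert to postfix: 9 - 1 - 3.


Left to right (same or higher precedence on left)
Postfix: 9 1 - 3 -


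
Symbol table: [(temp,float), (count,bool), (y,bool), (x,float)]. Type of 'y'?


Lookup 'y' → type bool


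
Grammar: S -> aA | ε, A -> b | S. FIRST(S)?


Per alternative of S: FIRST(aA) = {a}; FIRST(ε) = {ε}
FIRST(S) = {a, ε}


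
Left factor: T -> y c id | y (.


Common prefix: 'y'
Factored: T -> y T', T' -> c id | (


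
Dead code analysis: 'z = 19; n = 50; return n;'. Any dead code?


z is assigned but never read
Dead: 'z = 19'


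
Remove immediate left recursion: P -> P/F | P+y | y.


Left-recursive alternatives: P/F, P+y; non-recursive: y
Introduce P': P -> yP', P' -> /FP' | +yP' | ε


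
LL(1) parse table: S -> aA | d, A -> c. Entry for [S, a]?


For [S, a]: 'a' ∈ FIRST(aA)
Entry: S -> aA


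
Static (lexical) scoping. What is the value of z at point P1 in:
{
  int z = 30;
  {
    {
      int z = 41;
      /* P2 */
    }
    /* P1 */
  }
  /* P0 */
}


P1's block does not declare z; resolves to the enclosing declaration at depth 0
z = 30


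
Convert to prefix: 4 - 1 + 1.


left-to-right (same/higher precedence on left): tree is (+ (- 4 1) 1)
Prefix: + - 4 1 1


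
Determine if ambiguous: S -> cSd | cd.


balanced c^n…d^n: each string has a unique parse
Unambiguous


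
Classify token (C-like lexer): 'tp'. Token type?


Pattern: letter/underscore followed by alphanumerics, not a keyword
Type: IDENTIFIER


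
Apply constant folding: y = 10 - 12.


10 - 12 = -2 at compile time
Optimized: y = -2


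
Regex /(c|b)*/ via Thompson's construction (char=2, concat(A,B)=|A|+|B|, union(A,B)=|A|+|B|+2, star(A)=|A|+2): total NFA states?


Syntax tree has 2 char leaf(s), 1 union(s), 1 star(s)
chars contribute 2×2 = 4; each union adds +2; each star adds +2
Total: 4 + 2 + 2 = 8 states


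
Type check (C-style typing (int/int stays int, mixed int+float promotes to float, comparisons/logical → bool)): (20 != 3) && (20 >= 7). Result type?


Operand types: bool && bool
Rule: logical operators take bool operands and yield bool
Result type: bool


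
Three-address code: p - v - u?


Break into single-operator statements:
t1 = p - v
t2 = t1 - u


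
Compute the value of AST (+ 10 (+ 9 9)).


Evaluate inner: (+ 9 9) = 18
Evaluate root: (+ 10 18) = 28
Result: 28


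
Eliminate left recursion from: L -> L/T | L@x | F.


Left-recursive alternatives: L/T, L@x; non-recursive: F
Introduce L': L -> FL', L' -> /TL' | @xL' | ε


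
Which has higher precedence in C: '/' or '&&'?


'/' is multiplicative (level 10); '&&' is logical AND (level 2)
Higher level binds tighter
'/' has higher precedence than '&&'


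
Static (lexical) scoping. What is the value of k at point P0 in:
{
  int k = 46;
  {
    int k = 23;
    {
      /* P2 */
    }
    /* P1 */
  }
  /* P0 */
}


k declared in the same block as P0
k = 46


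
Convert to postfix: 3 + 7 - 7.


Left to right (same or higher precedence on left)
Postfix: 3 7 + 7 -


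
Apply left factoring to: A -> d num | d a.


Common prefix: 'd'
Factored: A -> d A', A' -> num | a


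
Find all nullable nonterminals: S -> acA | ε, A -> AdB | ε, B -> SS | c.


A nonterminal is nullable iff some alternative derives ε (directly, or every symbol in it is nullable)
Nullable: {A, B, S}


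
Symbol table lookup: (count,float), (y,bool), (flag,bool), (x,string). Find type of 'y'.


Lookup 'y' → type bool


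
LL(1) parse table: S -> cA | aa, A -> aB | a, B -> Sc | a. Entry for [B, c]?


For [B, c]: 'c' ∈ FIRST(Sc)
Entry: B -> Sc


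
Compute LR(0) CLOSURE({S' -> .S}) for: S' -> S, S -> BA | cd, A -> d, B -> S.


Start: S' -> .S
For each item with dot before a nonterminal B, add B -> .γ for every B-production
Closure: [S' -> .S, S -> .BA, S -> .cd, B -> .S]


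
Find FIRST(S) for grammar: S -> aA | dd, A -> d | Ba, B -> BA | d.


Per alternative of S: FIRST(aA) = {a}; FIRST(dd) = {d}
FIRST(S) = {a, d}


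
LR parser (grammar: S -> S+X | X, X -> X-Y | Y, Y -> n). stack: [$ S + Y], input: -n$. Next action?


'Y' (not preceded by X-) is the handle for X -> Y
Action: reduce (X -> Y)


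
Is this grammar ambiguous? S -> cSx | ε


balanced c^n…x^n: each string has a unique parse
Unambiguous


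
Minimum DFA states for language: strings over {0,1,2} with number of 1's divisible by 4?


Track (count of 1) mod 4: states 0..3, accept at 0
Minimal DFA: 4 states


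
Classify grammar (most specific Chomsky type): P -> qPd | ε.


Single nonterminal LHS, but q^n d^n is not regular
Classification: Type 2 (Context-Free)


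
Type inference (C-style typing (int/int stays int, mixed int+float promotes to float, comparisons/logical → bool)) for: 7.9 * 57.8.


Operand types: float * float
Rule: mixed int/float promotes to float; int/int stays int
Result type: float


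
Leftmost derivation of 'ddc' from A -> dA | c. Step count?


Derivation: A => dA => ddA => ddc
Steps: 3


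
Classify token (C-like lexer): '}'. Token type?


Pattern: delimiter/punctuation
Type: PUNCTUATION


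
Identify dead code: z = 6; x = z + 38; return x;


z is read by x's definition; x is returned
No dead code


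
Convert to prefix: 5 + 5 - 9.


left-to-right (same/higher precedence on left): tree is (- (+ 5 5) 9)
Prefix: - + 5 5 9


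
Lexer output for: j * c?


Scan left to right, longest-match per lexeme
Tokens: ID(j), OP(*), ID(c)


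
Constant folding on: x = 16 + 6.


16 + 6 = 22 at compile time
Optimized: x = 22


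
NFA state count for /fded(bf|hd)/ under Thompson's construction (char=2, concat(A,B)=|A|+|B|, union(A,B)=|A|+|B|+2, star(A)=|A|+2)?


Syntax tree has 8 char leaf(s), 1 union(s), 0 star(s)
chars contribute 8×2 = 16; each union adds +2; each star adds +2
Total: 16 + 2 + 0 = 18 states


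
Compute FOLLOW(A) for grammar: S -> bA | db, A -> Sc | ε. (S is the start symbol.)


$ ∈ FOLLOW(S). For each A -> αBβ: add FIRST(β)\{ε} to FOLLOW(B); if β nullable, add FOLLOW(A).
FOLLOW(A) = {$, c}


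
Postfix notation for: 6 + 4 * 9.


* has higher precedence, evaluate 4*9 first
Postfix: 6 4 9 * +


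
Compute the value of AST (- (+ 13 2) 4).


Evaluate inner: (+ 13 2) = 15
Evaluate root: (- 15 4) = 11
Result: 11


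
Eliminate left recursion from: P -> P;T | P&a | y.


Left-recursive alternatives: P;T, P&a; non-recursive: y
Introduce P': P -> yP', P' -> ;TP' | &aP' | ε


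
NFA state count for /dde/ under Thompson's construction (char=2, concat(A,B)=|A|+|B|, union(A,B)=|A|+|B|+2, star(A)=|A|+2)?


Syntax tree has 3 char leaf(s), 0 union(s), 0 star(s)
chars contribute 3×2 = 6; each union adds +2; each star adds +2
Total: 6 + 0 + 0 = 6 states


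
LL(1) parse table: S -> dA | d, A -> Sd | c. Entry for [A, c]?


For [A, c]: 'c' ∈ FIRST(c)
Entry: A -> c


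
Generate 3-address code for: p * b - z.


Break into single-operator statements:
t1 = p * b
t2 = t1 - z


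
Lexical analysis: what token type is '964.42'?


Pattern: digits with a decimal point
Type: FLOAT_LITERAL


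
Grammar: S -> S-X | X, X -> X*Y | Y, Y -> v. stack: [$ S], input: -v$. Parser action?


shift '-' to continue S -> S-X
Action: shift


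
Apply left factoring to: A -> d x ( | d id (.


Common prefix: 'd'
Factored: A -> d A', A' -> x ( | id (


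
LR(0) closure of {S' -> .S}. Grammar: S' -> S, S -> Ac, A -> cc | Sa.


Start: S' -> .S
For each item with dot before a nonterminal B, add B -> .γ for every B-production
Closure: [S' -> .S, S -> .Ac, A -> .cc, A -> .Sa]


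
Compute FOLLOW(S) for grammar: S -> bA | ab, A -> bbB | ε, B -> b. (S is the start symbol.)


$ ∈ FOLLOW(S). For each A -> αBβ: add FIRST(β)\{ε} to FOLLOW(B); if β nullable, add FOLLOW(A).
FOLLOW(S) = {$}


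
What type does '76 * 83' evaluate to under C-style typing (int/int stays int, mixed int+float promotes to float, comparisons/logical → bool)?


Operand types: int * int
Rule: mixed int/float promotes to float; int/int stays int
Result type: int


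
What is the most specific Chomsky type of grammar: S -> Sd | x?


Left-linear: every RHS is a terminal or one nonterminal followed by a terminal
Classification: Type 3 (Regular)


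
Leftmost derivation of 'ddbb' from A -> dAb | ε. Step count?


Derivation: A => dAb => ddAbb => ddbb
Steps: 3


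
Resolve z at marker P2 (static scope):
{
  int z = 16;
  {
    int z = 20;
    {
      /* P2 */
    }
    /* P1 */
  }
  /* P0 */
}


P2's block does not declare z; resolves to the enclosing declaration at depth 1
z = 20


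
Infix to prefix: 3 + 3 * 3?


'*' binds tighter: tree is (+ 3 (* 3 3))
Prefix: + 3 * 3 3


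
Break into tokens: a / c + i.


Scan left to right, longest-match per lexeme
Tokens: ID(a), OP(/), ID(c), OP(+), ID(i)


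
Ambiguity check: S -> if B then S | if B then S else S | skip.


dangling else: 'if B then if B then skip else skip' parses two ways
Ambiguous


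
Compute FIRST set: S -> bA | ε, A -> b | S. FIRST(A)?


Per alternative of A: FIRST(b) = {b}; FIRST(S) = {b, ε}
FIRST(A) = {b, ε}


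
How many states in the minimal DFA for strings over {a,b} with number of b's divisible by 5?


Track (count of b) mod 5: states 0..4, accept at 0
Minimal DFA: 5 states


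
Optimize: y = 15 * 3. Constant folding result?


15 * 3 = 45 at compile time
Optimized: y = 45


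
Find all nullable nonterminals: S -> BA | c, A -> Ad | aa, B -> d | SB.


A nonterminal is nullable iff some alternative derives ε (directly, or every symbol in it is nullable)
Nullable: {}


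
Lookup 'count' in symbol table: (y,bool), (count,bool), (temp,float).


Lookup 'count' → type bool


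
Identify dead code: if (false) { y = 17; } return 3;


condition is constant false, so the whole block is unreachable
Dead: 'if (false) { y = 17; }'


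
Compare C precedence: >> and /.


'/' is multiplicative (level 10); '>>' is shift (level 8)
Higher level binds tighter
'/' has higher precedence than '>>'


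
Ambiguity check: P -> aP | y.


right-linear, alternatives start with distinct terminals 'a' vs 'y': unique leftmost derivation
Unambiguous


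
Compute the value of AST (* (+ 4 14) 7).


Evaluate inner: (+ 4 14) = 18
Evaluate root: (* 18 7) = 126
Result: 126


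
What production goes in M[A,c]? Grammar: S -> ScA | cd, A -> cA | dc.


For [A, c]: 'c' ∈ FIRST(cA)
Entry: A -> cA


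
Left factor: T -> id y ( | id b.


Common prefix: 'id'
Factored: T -> id T', T' -> y ( | b


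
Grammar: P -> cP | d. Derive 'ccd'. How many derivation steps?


Derivation: P => cP => ccP => ccd
Steps: 3


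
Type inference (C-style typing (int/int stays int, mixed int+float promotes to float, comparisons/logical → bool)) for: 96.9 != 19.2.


Operand types: float != float
Rule: comparison yields bool
Result type: bool


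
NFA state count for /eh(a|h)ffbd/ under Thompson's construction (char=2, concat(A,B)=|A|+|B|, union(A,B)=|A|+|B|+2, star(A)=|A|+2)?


Syntax tree has 8 char leaf(s), 1 union(s), 0 star(s)
chars contribute 8×2 = 16; each union adds +2; each star adds +2
Total: 16 + 2 + 0 = 18 states


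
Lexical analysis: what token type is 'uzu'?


Pattern: letter/underscore followed by alphanumerics, not a keyword
Type: IDENTIFIER


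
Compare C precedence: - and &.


'-' is additive (level 9); '&' is bitwise AND (level 5)
Higher level binds tighter
'-' has higher precedence than '&'


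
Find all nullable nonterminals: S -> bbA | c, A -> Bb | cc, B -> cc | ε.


A nonterminal is nullable iff some alternative derives ε (directly, or every symbol in it is nullable)
Nullable: {B}


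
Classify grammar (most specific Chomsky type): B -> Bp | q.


Left-linear: every RHS is a terminal or one nonterminal followed by a terminal
Classification: Type 3 (Regular)


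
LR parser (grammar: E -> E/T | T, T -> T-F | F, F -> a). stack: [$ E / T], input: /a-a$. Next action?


handle 'E/T' on top; lookahead ∈ FOLLOW(E) = {/, $}
Action: reduce (E -> E/T)


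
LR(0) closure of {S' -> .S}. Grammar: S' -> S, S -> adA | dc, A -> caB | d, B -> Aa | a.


Start: S' -> .S
For each item with dot before a nonterminal B, add B -> .γ for every B-production
Closure: [S' -> .S, S -> .adA, S -> .dc]


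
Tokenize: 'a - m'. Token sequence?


Scan left to right, longest-match per lexeme
Tokens: ID(a), OP(-), ID(m)


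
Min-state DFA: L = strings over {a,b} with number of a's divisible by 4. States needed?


Track (count of a) mod 4: states 0..3, accept at 0
Minimal DFA: 4 states


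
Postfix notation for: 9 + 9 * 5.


* has higher precedence, evaluate 9*5 first
Postfix: 9 9 5 * +


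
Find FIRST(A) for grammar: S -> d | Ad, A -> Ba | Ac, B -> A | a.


Per alternative of A: FIRST(Ba) = {a}; FIRST(Ac) = {a}
FIRST(A) = {a}


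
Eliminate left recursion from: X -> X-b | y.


Left-recursive alternatives: X-b; non-recursive: y
Introduce X': X -> yX', X' -> -bX' | ε


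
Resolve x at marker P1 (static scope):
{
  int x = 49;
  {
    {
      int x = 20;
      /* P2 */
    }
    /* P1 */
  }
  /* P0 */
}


P1's block does not declare x; resolves to the enclosing declaration at depth 0
x = 49


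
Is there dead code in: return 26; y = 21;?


statement follows a return and is unreachable
Dead: 'y = 21'


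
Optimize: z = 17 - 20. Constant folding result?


17 - 20 = -3 at compile time
Optimized: z = -3


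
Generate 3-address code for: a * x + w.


Break into single-operator statements:
t1 = a * x
t2 = t1 + w


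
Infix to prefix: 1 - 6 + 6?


left-to-right (same/higher precedence on left): tree is (+ (- 1 6) 6)
Prefix: + - 1 6 6


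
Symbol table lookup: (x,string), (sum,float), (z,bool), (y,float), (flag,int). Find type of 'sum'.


Lookup 'sum' → type float


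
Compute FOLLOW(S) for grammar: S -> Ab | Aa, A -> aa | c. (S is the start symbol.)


$ ∈ FOLLOW(S). For each A -> αBβ: add FIRST(β)\{ε} to FOLLOW(B); if β nullable, add FOLLOW(A).
FOLLOW(S) = {$}


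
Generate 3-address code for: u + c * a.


Break into single-operator statements:
t1 = c * a
t2 = u + t1


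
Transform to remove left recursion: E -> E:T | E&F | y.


Left-recursive alternatives: E:T, E&F; non-recursive: y
Introduce E': E -> yE', E' -> :TE' | &FE' | ε


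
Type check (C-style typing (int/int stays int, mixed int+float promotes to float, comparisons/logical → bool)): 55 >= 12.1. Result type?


Operand types: int >= float
Rule: comparison yields bool
Result type: bool


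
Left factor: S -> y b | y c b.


Common prefix: 'y'
Factored: S -> y S', S' -> b | c b


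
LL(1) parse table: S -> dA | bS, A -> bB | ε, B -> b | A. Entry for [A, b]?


For [A, b]: 'b' ∈ FIRST(bB)
Entry: A -> bB


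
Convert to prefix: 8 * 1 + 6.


left-to-right (same/higher precedence on left): tree is (+ (* 8 1) 6)
Prefix: + * 8 1 6


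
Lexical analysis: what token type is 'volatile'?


Pattern: reserved word
Type: KEYWORD


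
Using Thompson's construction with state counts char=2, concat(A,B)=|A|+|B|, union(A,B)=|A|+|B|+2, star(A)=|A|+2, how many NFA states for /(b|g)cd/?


Syntax tree has 4 char leaf(s), 1 union(s), 0 star(s)
chars contribute 4×2 = 8; each union adds +2; each star adds +2
Total: 8 + 2 + 0 = 10 states


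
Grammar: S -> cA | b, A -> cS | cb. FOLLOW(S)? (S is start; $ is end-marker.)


$ ∈ FOLLOW(S). For each A -> αBβ: add FIRST(β)\{ε} to FOLLOW(B); if β nullable, add FOLLOW(A).
FOLLOW(S) = {$}


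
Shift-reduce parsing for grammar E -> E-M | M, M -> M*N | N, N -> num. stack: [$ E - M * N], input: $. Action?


handle 'M*N' on top
Action: reduce (M -> M*N)


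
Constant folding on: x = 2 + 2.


2 + 2 = 4 at compile time
Optimized: x = 4


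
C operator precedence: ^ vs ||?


'^' is bitwise XOR (level 4); '||' is logical OR (level 1)
Higher level binds tighter
'^' has higher precedence than '||'


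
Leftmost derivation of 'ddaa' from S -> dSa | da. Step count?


Derivation: S => dSa => ddaa
Steps: 2


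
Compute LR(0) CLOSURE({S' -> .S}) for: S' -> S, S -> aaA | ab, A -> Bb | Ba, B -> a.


Start: S' -> .S
For each item with dot before a nonterminal B, add B -> .γ for every B-production
Closure: [S' -> .S, S -> .aaA, S -> .ab]


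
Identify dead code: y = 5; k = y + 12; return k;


y is read by k's definition; k is returned
No dead code


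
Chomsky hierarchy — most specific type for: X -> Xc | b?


Left-linear: every RHS is a terminal or one nonterminal followed by a terminal
Classification: Type 3 (Regular)


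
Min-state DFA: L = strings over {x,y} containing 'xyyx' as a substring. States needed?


KMP-style automaton: 4 progress states + 1 absorbing accept = 5
Minimal DFA: 5 states


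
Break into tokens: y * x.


Scan left to right, longest-match per lexeme
Tokens: ID(y), OP(*), ID(x)


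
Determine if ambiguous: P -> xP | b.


right-linear, alternatives start with distinct terminals 'x' vs 'b': unique leftmost derivation
Unambiguous


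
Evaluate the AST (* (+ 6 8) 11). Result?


Evaluate inner: (+ 6 8) = 14
Evaluate root: (* 14 11) = 154
Result: 154


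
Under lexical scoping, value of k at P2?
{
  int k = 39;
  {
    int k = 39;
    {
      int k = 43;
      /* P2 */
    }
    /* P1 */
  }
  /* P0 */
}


k declared in the same block as P2
k = 43


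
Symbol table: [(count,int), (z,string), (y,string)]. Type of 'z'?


Lookup 'z' → type string


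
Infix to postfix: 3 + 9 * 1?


* has higher precedence, evaluate 9*1 first
Postfix: 3 9 1 * +


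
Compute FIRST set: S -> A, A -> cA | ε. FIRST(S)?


Per alternative of S: FIRST(A) = {c, ε}
FIRST(S) = {c, ε}


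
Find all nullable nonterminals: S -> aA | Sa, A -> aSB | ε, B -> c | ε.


A nonterminal is nullable iff some alternative derives ε (directly, or every symbol in it is nullable)
Nullable: {A, B}


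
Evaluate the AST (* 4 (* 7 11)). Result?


Evaluate inner: (* 7 11) = 77
Evaluate root: (* 4 77) = 308
Result: 308


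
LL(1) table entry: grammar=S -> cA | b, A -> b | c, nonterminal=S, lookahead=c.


For [S, c]: 'c' ∈ FIRST(cA)
Entry: S -> cA


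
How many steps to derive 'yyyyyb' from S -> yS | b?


Derivation: S => yS => yyS => yyyS => yyyyS => yyyyyS => yyyyyb
Steps: 6


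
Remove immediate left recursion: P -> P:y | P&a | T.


Left-recursive alternatives: P:y, P&a; non-recursive: T
Introduce P': P -> TP', P' -> :yP' | &aP' | ε


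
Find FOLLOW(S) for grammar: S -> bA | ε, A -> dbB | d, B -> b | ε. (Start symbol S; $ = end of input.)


$ ∈ FOLLOW(S). For each A -> αBβ: add FIRST(β)\{ε} to FOLLOW(B); if β nullable, add FOLLOW(A).
FOLLOW(S) = {$}


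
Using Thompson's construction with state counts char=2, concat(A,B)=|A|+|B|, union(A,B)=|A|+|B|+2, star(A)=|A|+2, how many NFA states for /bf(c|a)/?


Syntax tree has 4 char leaf(s), 1 union(s), 0 star(s)
chars contribute 4×2 = 8; each union adds +2; each star adds +2
Total: 8 + 2 + 0 = 10 states


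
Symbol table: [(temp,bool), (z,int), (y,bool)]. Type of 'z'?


Lookup 'z' → type int


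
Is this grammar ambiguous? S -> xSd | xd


balanced x^n…d^n: each string has a unique parse
Unambiguous


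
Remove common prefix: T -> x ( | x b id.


Common prefix: 'x'
Factored: T -> x T', T' -> ( | b id


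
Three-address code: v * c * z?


Break into single-operator statements:
t1 = v * c
t2 = t1 * z


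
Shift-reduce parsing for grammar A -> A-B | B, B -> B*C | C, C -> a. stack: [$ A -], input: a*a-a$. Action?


no handle ('A-' is not any RHS); shift 'a'
Action: shift


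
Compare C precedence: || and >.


'>' is relational (level 7); '||' is logical OR (level 1)
Higher level binds tighter
'>' has higher precedence than '||'


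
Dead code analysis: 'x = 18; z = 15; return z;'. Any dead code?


x is assigned but never read
Dead: 'x = 18'


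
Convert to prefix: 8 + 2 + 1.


left-to-right (same/higher precedence on left): tree is (+ (+ 8 2) 1)
Prefix: + + 8 2 1


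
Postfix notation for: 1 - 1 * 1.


* has higher precedence, evaluate 1*1 first
Postfix: 1 1 1 * -


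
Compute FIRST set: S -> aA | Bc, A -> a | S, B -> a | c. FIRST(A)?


Per alternative of A: FIRST(a) = {a}; FIRST(S) = {a, c}
FIRST(A) = {a, c}


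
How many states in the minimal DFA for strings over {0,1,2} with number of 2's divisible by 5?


Track (count of 2) mod 5: states 0..4, accept at 0
Minimal DFA: 5 states


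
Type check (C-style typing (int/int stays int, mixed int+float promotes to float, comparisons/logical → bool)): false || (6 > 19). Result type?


Operand types: bool || bool
Rule: logical operators take bool operands and yield bool
Result type: bool


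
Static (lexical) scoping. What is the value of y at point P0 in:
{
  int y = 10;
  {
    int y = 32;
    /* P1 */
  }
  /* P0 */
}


y declared in the same block as P0
y = 10


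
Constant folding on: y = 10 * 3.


10 * 3 = 30 at compile time
Optimized: y = 30


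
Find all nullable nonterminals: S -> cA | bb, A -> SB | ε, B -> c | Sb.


A nonterminal is nullable iff some alternative derives ε (directly, or every symbol in it is nullable)
Nullable: {A}


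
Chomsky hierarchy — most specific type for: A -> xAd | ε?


Single nonterminal LHS, but x^n d^n is not regular
Classification: Type 2 (Context-Free)


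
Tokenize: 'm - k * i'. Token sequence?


Scan left to right, longest-match per lexeme
Tokens: ID(m), OP(-), ID(k), OP(*), ID(i)


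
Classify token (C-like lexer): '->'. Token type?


Pattern: operator symbol
Type: OPERATOR


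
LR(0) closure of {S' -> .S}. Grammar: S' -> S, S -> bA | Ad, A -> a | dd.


Start: S' -> .S
For each item with dot before a nonterminal B, add B -> .γ for every B-production
Closure: [S' -> .S, S -> .bA, S -> .Ad, A -> .a, A -> .dd]


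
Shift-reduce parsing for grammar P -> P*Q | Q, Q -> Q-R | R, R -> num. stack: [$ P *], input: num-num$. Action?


no handle ('P*' is not any RHS); shift 'num'
Action: shift
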